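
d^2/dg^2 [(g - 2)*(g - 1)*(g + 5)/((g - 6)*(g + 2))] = 2*(23*g^3 + 246*g^2 - 156*g + 1192)/(g^6 - 12*g^5 + 12*g^4 + 224*g^3 - 144*g^2 - 1728*g - 1728)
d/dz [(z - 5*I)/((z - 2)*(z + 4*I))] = ((-z + 5*I)*(z - 2) + (-z + 5*I)*(z + 4*I) + (z - 2)*(z + 4*I))/((z - 2)^2*(z + 4*I)^2)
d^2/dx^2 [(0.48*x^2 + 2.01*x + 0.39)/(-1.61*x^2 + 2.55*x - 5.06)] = (-14.361522*x^3 + 17.396694*x^2 + 107.854866*x - 75.167118)/(4.173281*x^6 - 19.829565*x^5 + 70.755153*x^4 - 141.224355*x^3 + 222.373338*x^2 - 195.86754*x + 129.554216)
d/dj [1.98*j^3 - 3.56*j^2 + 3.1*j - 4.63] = 5.94*j^2 - 7.12*j + 3.1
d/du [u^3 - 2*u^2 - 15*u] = 3*u^2 - 4*u - 15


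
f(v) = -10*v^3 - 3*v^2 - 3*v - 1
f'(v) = -30*v^2 - 6*v - 3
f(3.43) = -450.12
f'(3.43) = -376.53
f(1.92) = -88.60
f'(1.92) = -125.11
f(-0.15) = -0.58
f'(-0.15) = -2.78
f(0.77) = -9.65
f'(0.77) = -25.41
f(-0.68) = 2.80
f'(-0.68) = -12.79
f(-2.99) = 248.46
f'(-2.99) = -253.26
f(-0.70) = 3.06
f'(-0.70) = -13.50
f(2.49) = -181.45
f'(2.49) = -203.94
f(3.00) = -307.00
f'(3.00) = -291.00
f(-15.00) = 33119.00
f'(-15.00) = -6663.00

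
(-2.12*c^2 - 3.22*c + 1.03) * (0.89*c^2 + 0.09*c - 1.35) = -1.8868*c^4 - 3.0566*c^3 + 3.4889*c^2 + 4.4397*c - 1.3905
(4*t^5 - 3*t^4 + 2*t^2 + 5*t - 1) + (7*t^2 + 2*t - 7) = 4*t^5 - 3*t^4 + 9*t^2 + 7*t - 8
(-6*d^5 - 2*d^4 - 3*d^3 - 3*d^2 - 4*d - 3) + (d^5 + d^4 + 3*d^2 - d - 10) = -5*d^5 - d^4 - 3*d^3 - 5*d - 13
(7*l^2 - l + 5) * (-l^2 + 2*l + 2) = -7*l^4 + 15*l^3 + 7*l^2 + 8*l + 10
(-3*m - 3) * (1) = -3*m - 3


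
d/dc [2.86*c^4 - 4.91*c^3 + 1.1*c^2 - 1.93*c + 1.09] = 11.44*c^3 - 14.73*c^2 + 2.2*c - 1.93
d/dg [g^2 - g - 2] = 2*g - 1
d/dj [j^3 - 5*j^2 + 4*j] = 3*j^2 - 10*j + 4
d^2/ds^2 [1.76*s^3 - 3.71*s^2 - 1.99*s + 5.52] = 10.56*s - 7.42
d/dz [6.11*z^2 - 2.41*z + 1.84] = 12.22*z - 2.41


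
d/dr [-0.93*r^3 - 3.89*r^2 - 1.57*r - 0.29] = -2.79*r^2 - 7.78*r - 1.57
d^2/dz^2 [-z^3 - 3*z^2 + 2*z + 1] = -6*z - 6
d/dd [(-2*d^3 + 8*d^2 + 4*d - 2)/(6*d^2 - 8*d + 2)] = (-3*d^4 + 8*d^3 - 25*d^2 + 14*d - 2)/(9*d^4 - 24*d^3 + 22*d^2 - 8*d + 1)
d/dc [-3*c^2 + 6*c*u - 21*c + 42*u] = -6*c + 6*u - 21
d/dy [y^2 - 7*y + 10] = 2*y - 7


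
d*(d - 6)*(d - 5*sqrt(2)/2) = d^3 - 6*d^2 - 5*sqrt(2)*d^2/2 + 15*sqrt(2)*d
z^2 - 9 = (z - 3)*(z + 3)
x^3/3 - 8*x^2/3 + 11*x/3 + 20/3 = (x/3 + 1/3)*(x - 5)*(x - 4)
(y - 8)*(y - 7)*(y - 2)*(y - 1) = y^4 - 18*y^3 + 103*y^2 - 198*y + 112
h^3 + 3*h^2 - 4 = (h - 1)*(h + 2)^2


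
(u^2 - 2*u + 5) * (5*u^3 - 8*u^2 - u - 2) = 5*u^5 - 18*u^4 + 40*u^3 - 40*u^2 - u - 10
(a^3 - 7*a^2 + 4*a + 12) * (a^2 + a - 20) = a^5 - 6*a^4 - 23*a^3 + 156*a^2 - 68*a - 240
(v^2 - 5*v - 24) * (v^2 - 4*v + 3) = v^4 - 9*v^3 - v^2 + 81*v - 72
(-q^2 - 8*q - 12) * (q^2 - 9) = -q^4 - 8*q^3 - 3*q^2 + 72*q + 108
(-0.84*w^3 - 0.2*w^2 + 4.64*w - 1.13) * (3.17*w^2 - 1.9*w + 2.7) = -2.6628*w^5 + 0.962*w^4 + 12.8208*w^3 - 12.9381*w^2 + 14.675*w - 3.051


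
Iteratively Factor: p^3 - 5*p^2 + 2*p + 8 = (p - 2)*(p^2 - 3*p - 4) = (p - 2)*(p + 1)*(p - 4)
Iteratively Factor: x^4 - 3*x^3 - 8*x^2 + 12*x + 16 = (x - 4)*(x^3 + x^2 - 4*x - 4) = (x - 4)*(x + 1)*(x^2 - 4) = (x - 4)*(x - 2)*(x + 1)*(x + 2)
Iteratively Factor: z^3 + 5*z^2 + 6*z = (z + 2)*(z^2 + 3*z) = z*(z + 2)*(z + 3)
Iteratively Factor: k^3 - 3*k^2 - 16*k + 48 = (k + 4)*(k^2 - 7*k + 12) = (k - 4)*(k + 4)*(k - 3)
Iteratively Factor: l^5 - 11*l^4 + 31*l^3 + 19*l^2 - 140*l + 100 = (l - 5)*(l^4 - 6*l^3 + l^2 + 24*l - 20) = (l - 5)*(l + 2)*(l^3 - 8*l^2 + 17*l - 10) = (l - 5)^2*(l + 2)*(l^2 - 3*l + 2) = (l - 5)^2*(l - 1)*(l + 2)*(l - 2)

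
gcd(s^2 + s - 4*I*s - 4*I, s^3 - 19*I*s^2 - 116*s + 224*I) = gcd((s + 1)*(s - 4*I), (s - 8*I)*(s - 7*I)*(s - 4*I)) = s - 4*I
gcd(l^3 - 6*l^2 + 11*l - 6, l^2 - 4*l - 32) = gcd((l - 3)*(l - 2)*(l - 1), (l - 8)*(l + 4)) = 1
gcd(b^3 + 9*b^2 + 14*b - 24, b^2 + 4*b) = b + 4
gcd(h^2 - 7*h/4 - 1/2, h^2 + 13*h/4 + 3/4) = h + 1/4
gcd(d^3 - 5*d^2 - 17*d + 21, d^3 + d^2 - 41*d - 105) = d^2 - 4*d - 21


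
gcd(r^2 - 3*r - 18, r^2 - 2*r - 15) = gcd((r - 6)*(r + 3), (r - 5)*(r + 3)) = r + 3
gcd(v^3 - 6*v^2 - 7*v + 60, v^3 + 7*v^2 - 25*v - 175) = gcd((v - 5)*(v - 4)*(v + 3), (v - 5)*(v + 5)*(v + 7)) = v - 5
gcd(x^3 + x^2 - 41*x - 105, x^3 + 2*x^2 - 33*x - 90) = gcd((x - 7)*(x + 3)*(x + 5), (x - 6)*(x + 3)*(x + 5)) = x^2 + 8*x + 15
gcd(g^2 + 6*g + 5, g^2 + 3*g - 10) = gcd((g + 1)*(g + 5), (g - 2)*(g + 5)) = g + 5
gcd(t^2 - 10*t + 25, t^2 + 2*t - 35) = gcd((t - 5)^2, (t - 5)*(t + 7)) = t - 5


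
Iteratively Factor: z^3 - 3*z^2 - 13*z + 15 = (z + 3)*(z^2 - 6*z + 5) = (z - 1)*(z + 3)*(z - 5)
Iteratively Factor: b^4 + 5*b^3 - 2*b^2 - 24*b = (b)*(b^3 + 5*b^2 - 2*b - 24) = b*(b + 3)*(b^2 + 2*b - 8) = b*(b - 2)*(b + 3)*(b + 4)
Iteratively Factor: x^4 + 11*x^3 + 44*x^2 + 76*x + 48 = (x + 3)*(x^3 + 8*x^2 + 20*x + 16) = (x + 2)*(x + 3)*(x^2 + 6*x + 8) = (x + 2)^2*(x + 3)*(x + 4)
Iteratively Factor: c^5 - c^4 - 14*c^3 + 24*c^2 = (c + 4)*(c^4 - 5*c^3 + 6*c^2) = (c - 3)*(c + 4)*(c^3 - 2*c^2) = c*(c - 3)*(c + 4)*(c^2 - 2*c) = c*(c - 3)*(c - 2)*(c + 4)*(c)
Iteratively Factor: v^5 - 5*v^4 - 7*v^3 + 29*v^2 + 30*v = (v + 2)*(v^4 - 7*v^3 + 7*v^2 + 15*v) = (v - 5)*(v + 2)*(v^3 - 2*v^2 - 3*v) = (v - 5)*(v - 3)*(v + 2)*(v^2 + v) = v*(v - 5)*(v - 3)*(v + 2)*(v + 1)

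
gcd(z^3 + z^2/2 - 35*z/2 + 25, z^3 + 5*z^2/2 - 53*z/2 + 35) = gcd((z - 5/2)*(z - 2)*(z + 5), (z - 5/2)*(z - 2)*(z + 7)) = z^2 - 9*z/2 + 5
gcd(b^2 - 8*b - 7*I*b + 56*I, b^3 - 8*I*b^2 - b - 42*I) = b - 7*I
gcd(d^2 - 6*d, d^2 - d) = d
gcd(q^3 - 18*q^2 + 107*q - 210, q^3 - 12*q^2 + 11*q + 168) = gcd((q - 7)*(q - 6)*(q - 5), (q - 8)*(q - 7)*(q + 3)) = q - 7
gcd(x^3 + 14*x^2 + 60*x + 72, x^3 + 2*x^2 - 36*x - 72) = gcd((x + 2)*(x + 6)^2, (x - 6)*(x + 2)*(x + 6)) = x^2 + 8*x + 12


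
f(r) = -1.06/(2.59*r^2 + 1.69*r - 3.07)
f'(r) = -1.06*(-5.18*r - 1.69)/(2.59*r^2 + 1.69*r - 3.07)^2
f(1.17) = -0.43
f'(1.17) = 1.37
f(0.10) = 0.37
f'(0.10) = 0.28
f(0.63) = 1.08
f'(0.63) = 5.50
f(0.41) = 0.55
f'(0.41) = 1.07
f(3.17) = -0.04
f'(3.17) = 0.02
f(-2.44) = -0.13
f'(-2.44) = -0.17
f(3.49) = -0.03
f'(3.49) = 0.02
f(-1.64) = -0.94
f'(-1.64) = -5.70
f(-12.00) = -0.00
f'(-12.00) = -0.00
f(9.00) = -0.00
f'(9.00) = 0.00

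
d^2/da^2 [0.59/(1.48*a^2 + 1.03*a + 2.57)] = (-2.584672*a^2 - 1.798792*a + 0.59*(2.96*a + 1.03)*(5.92*a + 2.06) - 4.488248)/(1.48*a^2 + 1.03*a + 2.57)^3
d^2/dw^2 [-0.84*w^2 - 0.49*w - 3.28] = -1.68000000000000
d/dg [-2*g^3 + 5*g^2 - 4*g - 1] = -6*g^2 + 10*g - 4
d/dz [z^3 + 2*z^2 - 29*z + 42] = 3*z^2 + 4*z - 29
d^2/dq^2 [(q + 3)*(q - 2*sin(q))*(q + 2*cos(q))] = -2*sqrt(2)*q^2*cos(q + pi/4) - 2*q*sin(q) + 8*q*sin(2*q) - 14*q*cos(q) + 6*q - 16*sin(q) + 24*sin(2*q) - 8*cos(q) - 8*cos(2*q) + 6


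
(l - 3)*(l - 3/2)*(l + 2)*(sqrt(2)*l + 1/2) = sqrt(2)*l^4 - 5*sqrt(2)*l^3/2 + l^3/2 - 9*sqrt(2)*l^2/2 - 5*l^2/4 - 9*l/4 + 9*sqrt(2)*l + 9/2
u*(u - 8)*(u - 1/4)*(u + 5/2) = u^4 - 23*u^3/4 - 149*u^2/8 + 5*u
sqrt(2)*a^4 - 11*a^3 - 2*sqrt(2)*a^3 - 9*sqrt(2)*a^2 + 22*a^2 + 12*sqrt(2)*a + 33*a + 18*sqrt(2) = (a - 3)*(a + 1)*(a - 6*sqrt(2))*(sqrt(2)*a + 1)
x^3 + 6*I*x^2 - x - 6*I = (x - 1)*(x + 1)*(x + 6*I)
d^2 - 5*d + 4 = (d - 4)*(d - 1)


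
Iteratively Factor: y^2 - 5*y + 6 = (y - 3)*(y - 2)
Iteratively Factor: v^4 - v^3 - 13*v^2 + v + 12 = (v - 4)*(v^3 + 3*v^2 - v - 3) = (v - 4)*(v + 1)*(v^2 + 2*v - 3) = (v - 4)*(v - 1)*(v + 1)*(v + 3)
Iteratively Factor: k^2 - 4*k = (k - 4)*(k)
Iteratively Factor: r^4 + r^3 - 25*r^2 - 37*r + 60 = (r - 5)*(r^3 + 6*r^2 + 5*r - 12) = (r - 5)*(r - 1)*(r^2 + 7*r + 12) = (r - 5)*(r - 1)*(r + 4)*(r + 3)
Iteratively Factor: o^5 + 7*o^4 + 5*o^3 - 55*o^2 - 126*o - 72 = (o + 1)*(o^4 + 6*o^3 - o^2 - 54*o - 72) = (o + 1)*(o + 3)*(o^3 + 3*o^2 - 10*o - 24) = (o - 3)*(o + 1)*(o + 3)*(o^2 + 6*o + 8) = (o - 3)*(o + 1)*(o + 3)*(o + 4)*(o + 2)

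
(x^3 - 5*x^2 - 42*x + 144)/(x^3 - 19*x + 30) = (x^2 - 2*x - 48)/(x^2 + 3*x - 10)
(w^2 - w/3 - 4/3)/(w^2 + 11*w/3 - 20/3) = (w + 1)/(w + 5)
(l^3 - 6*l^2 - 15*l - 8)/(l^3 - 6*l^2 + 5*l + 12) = (l^2 - 7*l - 8)/(l^2 - 7*l + 12)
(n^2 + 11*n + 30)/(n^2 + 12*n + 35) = (n + 6)/(n + 7)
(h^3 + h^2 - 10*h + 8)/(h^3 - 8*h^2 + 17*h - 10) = (h + 4)/(h - 5)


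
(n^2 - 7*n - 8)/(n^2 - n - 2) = (n - 8)/(n - 2)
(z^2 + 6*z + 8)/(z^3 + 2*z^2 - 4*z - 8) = (z + 4)/(z^2 - 4)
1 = 1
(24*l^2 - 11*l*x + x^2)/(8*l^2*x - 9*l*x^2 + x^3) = (-3*l + x)/(x*(-l + x))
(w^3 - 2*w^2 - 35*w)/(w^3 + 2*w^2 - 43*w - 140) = w/(w + 4)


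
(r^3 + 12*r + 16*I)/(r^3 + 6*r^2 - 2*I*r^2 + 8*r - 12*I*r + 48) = (r + 2*I)/(r + 6)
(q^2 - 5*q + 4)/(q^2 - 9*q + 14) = (q^2 - 5*q + 4)/(q^2 - 9*q + 14)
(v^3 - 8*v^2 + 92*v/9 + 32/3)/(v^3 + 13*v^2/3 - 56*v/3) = (v^2 - 16*v/3 - 4)/(v*(v + 7))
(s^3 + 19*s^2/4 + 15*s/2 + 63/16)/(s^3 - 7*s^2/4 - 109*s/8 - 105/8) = (s + 3/2)/(s - 5)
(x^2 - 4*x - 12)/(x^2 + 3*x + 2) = (x - 6)/(x + 1)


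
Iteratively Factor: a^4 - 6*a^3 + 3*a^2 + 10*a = (a - 2)*(a^3 - 4*a^2 - 5*a) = a*(a - 2)*(a^2 - 4*a - 5) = a*(a - 2)*(a + 1)*(a - 5)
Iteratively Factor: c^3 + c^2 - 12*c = (c + 4)*(c^2 - 3*c) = c*(c + 4)*(c - 3)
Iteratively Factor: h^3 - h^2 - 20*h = (h - 5)*(h^2 + 4*h) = h*(h - 5)*(h + 4)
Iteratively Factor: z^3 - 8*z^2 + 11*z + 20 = (z - 5)*(z^2 - 3*z - 4) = (z - 5)*(z - 4)*(z + 1)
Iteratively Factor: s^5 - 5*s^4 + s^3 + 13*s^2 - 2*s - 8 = (s - 4)*(s^4 - s^3 - 3*s^2 + s + 2) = (s - 4)*(s + 1)*(s^3 - 2*s^2 - s + 2) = (s - 4)*(s - 1)*(s + 1)*(s^2 - s - 2) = (s - 4)*(s - 1)*(s + 1)^2*(s - 2)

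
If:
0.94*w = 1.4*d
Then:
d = 0.671428571428571*w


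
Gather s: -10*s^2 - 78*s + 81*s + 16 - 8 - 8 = -10*s^2 + 3*s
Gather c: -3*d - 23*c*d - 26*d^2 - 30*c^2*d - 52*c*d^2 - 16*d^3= -30*c^2*d + c*(-52*d^2 - 23*d) - 16*d^3 - 26*d^2 - 3*d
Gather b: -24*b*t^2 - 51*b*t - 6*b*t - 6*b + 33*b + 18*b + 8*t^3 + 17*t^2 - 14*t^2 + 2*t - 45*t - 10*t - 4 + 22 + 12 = b*(-24*t^2 - 57*t + 45) + 8*t^3 + 3*t^2 - 53*t + 30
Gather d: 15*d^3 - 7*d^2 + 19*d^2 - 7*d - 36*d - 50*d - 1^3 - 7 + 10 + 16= 15*d^3 + 12*d^2 - 93*d + 18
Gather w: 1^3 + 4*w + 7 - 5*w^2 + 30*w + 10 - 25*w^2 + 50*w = -30*w^2 + 84*w + 18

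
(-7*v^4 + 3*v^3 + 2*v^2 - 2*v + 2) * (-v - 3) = 7*v^5 + 18*v^4 - 11*v^3 - 4*v^2 + 4*v - 6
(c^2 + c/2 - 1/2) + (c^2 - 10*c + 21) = 2*c^2 - 19*c/2 + 41/2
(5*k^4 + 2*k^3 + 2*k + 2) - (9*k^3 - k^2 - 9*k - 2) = 5*k^4 - 7*k^3 + k^2 + 11*k + 4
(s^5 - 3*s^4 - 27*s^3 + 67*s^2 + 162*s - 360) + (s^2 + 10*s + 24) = s^5 - 3*s^4 - 27*s^3 + 68*s^2 + 172*s - 336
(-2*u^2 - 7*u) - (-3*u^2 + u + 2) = u^2 - 8*u - 2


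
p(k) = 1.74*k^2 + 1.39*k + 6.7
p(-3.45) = 22.61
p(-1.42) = 8.23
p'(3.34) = 13.01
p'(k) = 3.48*k + 1.39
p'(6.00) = 22.27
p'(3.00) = 11.83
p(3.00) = 26.53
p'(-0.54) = -0.49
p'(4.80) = 18.09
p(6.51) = 89.49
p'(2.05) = 8.52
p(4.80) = 53.46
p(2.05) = 16.86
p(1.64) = 13.66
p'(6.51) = 24.04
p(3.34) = 30.75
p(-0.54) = 6.46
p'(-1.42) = -3.55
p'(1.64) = 7.10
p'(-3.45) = -10.62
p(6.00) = 77.68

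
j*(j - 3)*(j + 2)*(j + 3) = j^4 + 2*j^3 - 9*j^2 - 18*j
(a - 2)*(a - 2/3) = a^2 - 8*a/3 + 4/3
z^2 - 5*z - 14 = (z - 7)*(z + 2)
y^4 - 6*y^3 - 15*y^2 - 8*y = y*(y - 8)*(y + 1)^2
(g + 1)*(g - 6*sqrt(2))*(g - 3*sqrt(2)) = g^3 - 9*sqrt(2)*g^2 + g^2 - 9*sqrt(2)*g + 36*g + 36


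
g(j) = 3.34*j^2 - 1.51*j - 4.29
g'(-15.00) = -101.71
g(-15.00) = 769.86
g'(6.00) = 38.57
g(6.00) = 106.89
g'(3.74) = 23.47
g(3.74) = 36.78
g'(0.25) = 0.16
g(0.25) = -4.46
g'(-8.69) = -59.56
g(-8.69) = 261.06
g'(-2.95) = -21.22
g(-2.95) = 29.23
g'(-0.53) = -5.05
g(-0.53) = -2.55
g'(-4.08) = -28.76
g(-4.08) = 57.47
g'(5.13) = 32.76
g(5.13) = 75.86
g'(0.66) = 2.90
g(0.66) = -3.83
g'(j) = 6.68*j - 1.51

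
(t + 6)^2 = t^2 + 12*t + 36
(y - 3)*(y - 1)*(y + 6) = y^3 + 2*y^2 - 21*y + 18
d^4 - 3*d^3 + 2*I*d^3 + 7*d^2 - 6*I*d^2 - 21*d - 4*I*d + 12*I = (d - 3)*(d - I)^2*(d + 4*I)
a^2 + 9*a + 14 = (a + 2)*(a + 7)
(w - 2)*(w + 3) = w^2 + w - 6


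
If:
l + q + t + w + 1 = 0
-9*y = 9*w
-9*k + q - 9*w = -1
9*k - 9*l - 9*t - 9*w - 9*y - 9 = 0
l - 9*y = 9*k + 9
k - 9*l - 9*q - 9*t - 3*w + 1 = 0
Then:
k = 53/25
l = 2313/50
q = -1/10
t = -2257/50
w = -101/50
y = 101/50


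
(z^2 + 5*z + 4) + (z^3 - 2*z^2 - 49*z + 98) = z^3 - z^2 - 44*z + 102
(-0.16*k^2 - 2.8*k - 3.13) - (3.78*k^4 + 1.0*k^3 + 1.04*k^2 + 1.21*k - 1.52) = -3.78*k^4 - 1.0*k^3 - 1.2*k^2 - 4.01*k - 1.61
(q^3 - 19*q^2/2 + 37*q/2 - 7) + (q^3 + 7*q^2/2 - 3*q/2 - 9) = 2*q^3 - 6*q^2 + 17*q - 16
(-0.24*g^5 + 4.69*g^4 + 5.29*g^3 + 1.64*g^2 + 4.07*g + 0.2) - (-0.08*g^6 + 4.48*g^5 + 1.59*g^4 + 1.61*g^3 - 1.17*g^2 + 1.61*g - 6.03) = 0.08*g^6 - 4.72*g^5 + 3.1*g^4 + 3.68*g^3 + 2.81*g^2 + 2.46*g + 6.23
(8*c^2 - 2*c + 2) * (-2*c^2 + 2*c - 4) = -16*c^4 + 20*c^3 - 40*c^2 + 12*c - 8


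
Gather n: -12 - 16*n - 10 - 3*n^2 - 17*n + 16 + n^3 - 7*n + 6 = n^3 - 3*n^2 - 40*n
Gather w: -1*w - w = -2*w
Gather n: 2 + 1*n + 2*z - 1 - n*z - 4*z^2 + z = n*(1 - z) - 4*z^2 + 3*z + 1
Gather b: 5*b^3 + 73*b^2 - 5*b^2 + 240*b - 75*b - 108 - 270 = 5*b^3 + 68*b^2 + 165*b - 378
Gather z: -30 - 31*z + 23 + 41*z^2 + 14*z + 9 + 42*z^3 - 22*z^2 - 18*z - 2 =42*z^3 + 19*z^2 - 35*z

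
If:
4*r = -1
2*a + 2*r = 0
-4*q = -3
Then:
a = 1/4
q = 3/4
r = -1/4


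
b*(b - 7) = b^2 - 7*b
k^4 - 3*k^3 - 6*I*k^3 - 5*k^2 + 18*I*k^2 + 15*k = k*(k - 3)*(k - 5*I)*(k - I)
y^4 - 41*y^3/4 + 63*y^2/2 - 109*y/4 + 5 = (y - 5)*(y - 4)*(y - 1)*(y - 1/4)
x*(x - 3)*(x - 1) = x^3 - 4*x^2 + 3*x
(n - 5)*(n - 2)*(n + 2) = n^3 - 5*n^2 - 4*n + 20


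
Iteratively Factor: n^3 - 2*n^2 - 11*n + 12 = (n + 3)*(n^2 - 5*n + 4) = (n - 1)*(n + 3)*(n - 4)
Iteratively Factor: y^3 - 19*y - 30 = (y + 2)*(y^2 - 2*y - 15) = (y - 5)*(y + 2)*(y + 3)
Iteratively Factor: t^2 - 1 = (t + 1)*(t - 1)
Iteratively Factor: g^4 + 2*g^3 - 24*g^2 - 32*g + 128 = (g - 4)*(g^3 + 6*g^2 - 32) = (g - 4)*(g + 4)*(g^2 + 2*g - 8) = (g - 4)*(g + 4)^2*(g - 2)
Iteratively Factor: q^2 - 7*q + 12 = (q - 3)*(q - 4)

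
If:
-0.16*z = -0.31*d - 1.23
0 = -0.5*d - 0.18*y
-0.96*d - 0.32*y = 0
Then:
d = 0.00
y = 0.00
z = 7.69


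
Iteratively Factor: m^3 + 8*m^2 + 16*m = (m + 4)*(m^2 + 4*m) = (m + 4)^2*(m)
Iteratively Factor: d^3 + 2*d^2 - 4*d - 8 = (d + 2)*(d^2 - 4) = (d - 2)*(d + 2)*(d + 2)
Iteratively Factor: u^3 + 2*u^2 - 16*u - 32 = (u + 2)*(u^2 - 16) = (u + 2)*(u + 4)*(u - 4)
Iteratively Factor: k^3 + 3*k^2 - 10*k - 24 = (k + 2)*(k^2 + k - 12) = (k + 2)*(k + 4)*(k - 3)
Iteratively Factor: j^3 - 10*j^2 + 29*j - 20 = (j - 4)*(j^2 - 6*j + 5) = (j - 4)*(j - 1)*(j - 5)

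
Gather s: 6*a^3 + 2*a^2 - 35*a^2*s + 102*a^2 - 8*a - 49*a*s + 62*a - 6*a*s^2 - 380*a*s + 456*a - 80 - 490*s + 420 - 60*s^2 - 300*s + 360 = 6*a^3 + 104*a^2 + 510*a + s^2*(-6*a - 60) + s*(-35*a^2 - 429*a - 790) + 700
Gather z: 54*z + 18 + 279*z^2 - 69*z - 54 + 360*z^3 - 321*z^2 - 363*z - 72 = 360*z^3 - 42*z^2 - 378*z - 108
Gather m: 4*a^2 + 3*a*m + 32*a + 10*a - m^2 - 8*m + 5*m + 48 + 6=4*a^2 + 42*a - m^2 + m*(3*a - 3) + 54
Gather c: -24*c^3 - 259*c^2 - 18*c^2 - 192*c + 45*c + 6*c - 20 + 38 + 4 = -24*c^3 - 277*c^2 - 141*c + 22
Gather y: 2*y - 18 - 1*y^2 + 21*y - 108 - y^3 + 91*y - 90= -y^3 - y^2 + 114*y - 216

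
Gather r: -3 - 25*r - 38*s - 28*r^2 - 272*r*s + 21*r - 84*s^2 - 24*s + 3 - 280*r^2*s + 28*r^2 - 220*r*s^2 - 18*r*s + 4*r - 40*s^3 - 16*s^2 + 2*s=-280*r^2*s + r*(-220*s^2 - 290*s) - 40*s^3 - 100*s^2 - 60*s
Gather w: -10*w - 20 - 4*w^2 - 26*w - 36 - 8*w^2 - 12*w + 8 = -12*w^2 - 48*w - 48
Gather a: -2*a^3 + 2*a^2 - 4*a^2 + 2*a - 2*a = -2*a^3 - 2*a^2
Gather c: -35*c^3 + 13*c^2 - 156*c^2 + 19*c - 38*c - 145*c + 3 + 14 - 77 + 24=-35*c^3 - 143*c^2 - 164*c - 36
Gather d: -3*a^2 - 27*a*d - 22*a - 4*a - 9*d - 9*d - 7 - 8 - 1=-3*a^2 - 26*a + d*(-27*a - 18) - 16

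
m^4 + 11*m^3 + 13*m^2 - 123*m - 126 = (m - 3)*(m + 1)*(m + 6)*(m + 7)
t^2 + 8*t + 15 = (t + 3)*(t + 5)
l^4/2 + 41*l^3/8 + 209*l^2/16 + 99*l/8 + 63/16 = (l/2 + 1/2)*(l + 3/4)*(l + 3/2)*(l + 7)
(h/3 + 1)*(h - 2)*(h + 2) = h^3/3 + h^2 - 4*h/3 - 4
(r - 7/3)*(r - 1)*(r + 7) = r^3 + 11*r^2/3 - 21*r + 49/3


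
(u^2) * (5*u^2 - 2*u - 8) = 5*u^4 - 2*u^3 - 8*u^2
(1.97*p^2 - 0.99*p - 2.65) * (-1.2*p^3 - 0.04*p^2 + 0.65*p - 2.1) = -2.364*p^5 + 1.1092*p^4 + 4.5001*p^3 - 4.6745*p^2 + 0.3565*p + 5.565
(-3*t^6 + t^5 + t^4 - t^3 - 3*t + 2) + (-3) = -3*t^6 + t^5 + t^4 - t^3 - 3*t - 1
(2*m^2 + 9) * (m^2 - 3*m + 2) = 2*m^4 - 6*m^3 + 13*m^2 - 27*m + 18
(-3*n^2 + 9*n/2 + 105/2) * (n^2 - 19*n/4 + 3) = -3*n^4 + 75*n^3/4 + 177*n^2/8 - 1887*n/8 + 315/2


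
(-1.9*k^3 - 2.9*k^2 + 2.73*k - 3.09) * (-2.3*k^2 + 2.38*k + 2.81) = 4.37*k^5 + 2.148*k^4 - 18.52*k^3 + 5.4554*k^2 + 0.317100000000001*k - 8.6829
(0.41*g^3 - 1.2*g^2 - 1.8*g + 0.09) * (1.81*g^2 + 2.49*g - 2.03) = 0.7421*g^5 - 1.1511*g^4 - 7.0783*g^3 - 1.8831*g^2 + 3.8781*g - 0.1827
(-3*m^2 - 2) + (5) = 3 - 3*m^2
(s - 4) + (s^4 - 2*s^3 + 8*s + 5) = s^4 - 2*s^3 + 9*s + 1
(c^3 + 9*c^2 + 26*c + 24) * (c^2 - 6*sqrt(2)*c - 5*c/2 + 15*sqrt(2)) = c^5 - 6*sqrt(2)*c^4 + 13*c^4/2 - 39*sqrt(2)*c^3 + 7*c^3/2 - 41*c^2 - 21*sqrt(2)*c^2 - 60*c + 246*sqrt(2)*c + 360*sqrt(2)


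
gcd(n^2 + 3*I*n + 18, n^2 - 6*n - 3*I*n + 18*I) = n - 3*I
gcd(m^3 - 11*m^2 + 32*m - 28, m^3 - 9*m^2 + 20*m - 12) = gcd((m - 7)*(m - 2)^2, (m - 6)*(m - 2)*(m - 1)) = m - 2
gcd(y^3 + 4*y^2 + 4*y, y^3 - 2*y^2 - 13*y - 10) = y + 2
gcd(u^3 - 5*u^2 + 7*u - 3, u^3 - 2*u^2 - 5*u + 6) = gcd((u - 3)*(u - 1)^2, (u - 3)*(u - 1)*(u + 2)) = u^2 - 4*u + 3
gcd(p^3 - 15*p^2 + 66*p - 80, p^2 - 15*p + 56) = p - 8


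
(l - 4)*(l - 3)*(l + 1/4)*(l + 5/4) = l^4 - 11*l^3/2 + 29*l^2/16 + 253*l/16 + 15/4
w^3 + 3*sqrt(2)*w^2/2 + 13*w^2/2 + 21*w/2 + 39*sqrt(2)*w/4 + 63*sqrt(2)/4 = (w + 3)*(w + 7/2)*(w + 3*sqrt(2)/2)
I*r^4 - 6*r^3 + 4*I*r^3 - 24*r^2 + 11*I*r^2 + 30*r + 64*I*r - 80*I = (r + 5)*(r - 2*I)*(r + 8*I)*(I*r - I)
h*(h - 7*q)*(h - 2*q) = h^3 - 9*h^2*q + 14*h*q^2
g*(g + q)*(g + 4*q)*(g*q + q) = g^4*q + 5*g^3*q^2 + g^3*q + 4*g^2*q^3 + 5*g^2*q^2 + 4*g*q^3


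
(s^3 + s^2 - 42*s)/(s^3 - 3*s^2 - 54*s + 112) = s*(s - 6)/(s^2 - 10*s + 16)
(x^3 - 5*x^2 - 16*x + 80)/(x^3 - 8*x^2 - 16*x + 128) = (x - 5)/(x - 8)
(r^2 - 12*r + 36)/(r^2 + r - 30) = (r^2 - 12*r + 36)/(r^2 + r - 30)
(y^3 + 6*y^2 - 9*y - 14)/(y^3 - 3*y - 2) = (y + 7)/(y + 1)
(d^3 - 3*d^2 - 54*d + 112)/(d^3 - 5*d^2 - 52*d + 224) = (d - 2)/(d - 4)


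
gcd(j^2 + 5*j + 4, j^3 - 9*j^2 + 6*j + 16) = j + 1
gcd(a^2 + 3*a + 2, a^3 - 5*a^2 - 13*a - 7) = a + 1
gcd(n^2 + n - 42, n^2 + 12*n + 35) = n + 7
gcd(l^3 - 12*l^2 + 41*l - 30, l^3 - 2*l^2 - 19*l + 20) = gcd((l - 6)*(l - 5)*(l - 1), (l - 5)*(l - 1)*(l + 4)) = l^2 - 6*l + 5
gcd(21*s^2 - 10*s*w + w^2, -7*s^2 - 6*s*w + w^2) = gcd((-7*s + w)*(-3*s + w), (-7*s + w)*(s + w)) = 7*s - w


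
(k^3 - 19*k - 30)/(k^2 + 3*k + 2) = (k^2 - 2*k - 15)/(k + 1)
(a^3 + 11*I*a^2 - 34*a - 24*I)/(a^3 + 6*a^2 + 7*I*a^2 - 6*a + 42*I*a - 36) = (a + 4*I)/(a + 6)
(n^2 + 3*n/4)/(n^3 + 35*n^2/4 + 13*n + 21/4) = n/(n^2 + 8*n + 7)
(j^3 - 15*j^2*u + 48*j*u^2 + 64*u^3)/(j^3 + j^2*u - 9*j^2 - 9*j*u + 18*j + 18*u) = (j^2 - 16*j*u + 64*u^2)/(j^2 - 9*j + 18)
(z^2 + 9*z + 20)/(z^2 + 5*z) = (z + 4)/z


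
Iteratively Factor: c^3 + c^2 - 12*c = (c)*(c^2 + c - 12) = c*(c - 3)*(c + 4)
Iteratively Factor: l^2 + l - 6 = (l - 2)*(l + 3)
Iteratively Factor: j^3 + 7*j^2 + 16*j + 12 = (j + 2)*(j^2 + 5*j + 6) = (j + 2)*(j + 3)*(j + 2)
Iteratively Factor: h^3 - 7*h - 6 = (h + 1)*(h^2 - h - 6) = (h - 3)*(h + 1)*(h + 2)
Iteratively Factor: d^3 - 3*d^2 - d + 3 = (d - 3)*(d^2 - 1) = (d - 3)*(d - 1)*(d + 1)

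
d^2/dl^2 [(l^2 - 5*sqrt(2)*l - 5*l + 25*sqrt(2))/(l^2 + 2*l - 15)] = 2*(-5*sqrt(2)*l^3 - 7*l^3 + 45*l^2 + 75*sqrt(2)*l^2 - 225*l - 75*sqrt(2)*l + 75 + 325*sqrt(2))/(l^6 + 6*l^5 - 33*l^4 - 172*l^3 + 495*l^2 + 1350*l - 3375)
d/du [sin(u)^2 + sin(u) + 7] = sin(2*u) + cos(u)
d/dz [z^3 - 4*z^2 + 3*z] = 3*z^2 - 8*z + 3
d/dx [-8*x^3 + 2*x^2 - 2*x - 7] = -24*x^2 + 4*x - 2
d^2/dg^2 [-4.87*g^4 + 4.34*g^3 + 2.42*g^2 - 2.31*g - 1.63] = -58.44*g^2 + 26.04*g + 4.84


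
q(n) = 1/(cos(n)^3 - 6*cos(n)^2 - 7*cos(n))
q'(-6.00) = -0.03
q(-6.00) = -0.09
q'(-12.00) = -0.09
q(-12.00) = -0.10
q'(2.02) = -0.33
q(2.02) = 0.55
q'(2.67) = 4.68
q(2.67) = 1.30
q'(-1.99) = 0.46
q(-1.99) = 0.56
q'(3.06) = 920.47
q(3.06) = 37.71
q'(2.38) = 0.94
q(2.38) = 0.65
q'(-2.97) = -98.94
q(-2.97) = 8.65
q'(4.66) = 51.89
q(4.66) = 2.86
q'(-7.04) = 0.16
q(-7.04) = -0.13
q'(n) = (3*sin(n)*cos(n)^2 - 12*sin(n)*cos(n) - 7*sin(n))/(cos(n)^3 - 6*cos(n)^2 - 7*cos(n))^2 = (3*sin(n) - 7*sin(n)/cos(n)^2 - 12*tan(n))/(sin(n)^2 + 6*cos(n) + 6)^2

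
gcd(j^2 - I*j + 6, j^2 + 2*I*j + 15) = j - 3*I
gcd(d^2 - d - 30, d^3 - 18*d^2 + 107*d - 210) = d - 6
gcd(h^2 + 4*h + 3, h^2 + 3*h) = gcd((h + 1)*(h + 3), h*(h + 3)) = h + 3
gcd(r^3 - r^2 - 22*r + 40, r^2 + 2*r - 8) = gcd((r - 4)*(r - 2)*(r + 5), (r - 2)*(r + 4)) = r - 2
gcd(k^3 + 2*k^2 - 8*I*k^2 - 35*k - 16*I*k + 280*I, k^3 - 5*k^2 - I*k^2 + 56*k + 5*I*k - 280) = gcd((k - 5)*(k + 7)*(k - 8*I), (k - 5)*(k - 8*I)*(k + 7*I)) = k^2 + k*(-5 - 8*I) + 40*I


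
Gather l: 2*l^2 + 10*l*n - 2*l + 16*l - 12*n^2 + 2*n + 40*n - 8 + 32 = 2*l^2 + l*(10*n + 14) - 12*n^2 + 42*n + 24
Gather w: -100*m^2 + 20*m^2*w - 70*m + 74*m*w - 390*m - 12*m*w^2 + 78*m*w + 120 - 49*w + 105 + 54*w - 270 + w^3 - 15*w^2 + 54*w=-100*m^2 - 460*m + w^3 + w^2*(-12*m - 15) + w*(20*m^2 + 152*m + 59) - 45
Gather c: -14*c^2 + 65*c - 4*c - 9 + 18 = -14*c^2 + 61*c + 9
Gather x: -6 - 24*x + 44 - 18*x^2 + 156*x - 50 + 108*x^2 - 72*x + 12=90*x^2 + 60*x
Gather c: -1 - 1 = -2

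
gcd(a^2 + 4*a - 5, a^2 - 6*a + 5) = a - 1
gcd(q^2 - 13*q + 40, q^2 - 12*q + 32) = q - 8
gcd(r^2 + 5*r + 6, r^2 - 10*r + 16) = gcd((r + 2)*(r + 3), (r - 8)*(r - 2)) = 1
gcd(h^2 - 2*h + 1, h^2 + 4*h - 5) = h - 1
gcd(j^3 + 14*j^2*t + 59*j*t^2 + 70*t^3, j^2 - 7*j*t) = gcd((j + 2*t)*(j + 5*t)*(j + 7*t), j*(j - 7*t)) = 1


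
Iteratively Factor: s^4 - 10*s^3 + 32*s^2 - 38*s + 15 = (s - 3)*(s^3 - 7*s^2 + 11*s - 5) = (s - 3)*(s - 1)*(s^2 - 6*s + 5) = (s - 5)*(s - 3)*(s - 1)*(s - 1)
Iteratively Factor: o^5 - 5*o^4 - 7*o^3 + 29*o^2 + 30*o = (o)*(o^4 - 5*o^3 - 7*o^2 + 29*o + 30) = o*(o + 1)*(o^3 - 6*o^2 - o + 30) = o*(o + 1)*(o + 2)*(o^2 - 8*o + 15) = o*(o - 5)*(o + 1)*(o + 2)*(o - 3)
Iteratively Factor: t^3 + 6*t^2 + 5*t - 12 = (t - 1)*(t^2 + 7*t + 12) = (t - 1)*(t + 3)*(t + 4)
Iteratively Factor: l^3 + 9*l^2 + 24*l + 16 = (l + 4)*(l^2 + 5*l + 4) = (l + 4)^2*(l + 1)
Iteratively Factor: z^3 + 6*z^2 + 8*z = (z)*(z^2 + 6*z + 8) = z*(z + 2)*(z + 4)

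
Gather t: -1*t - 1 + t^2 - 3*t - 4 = t^2 - 4*t - 5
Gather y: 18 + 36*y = 36*y + 18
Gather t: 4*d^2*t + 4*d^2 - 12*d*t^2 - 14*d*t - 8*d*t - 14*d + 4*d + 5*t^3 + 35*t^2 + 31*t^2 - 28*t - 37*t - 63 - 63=4*d^2 - 10*d + 5*t^3 + t^2*(66 - 12*d) + t*(4*d^2 - 22*d - 65) - 126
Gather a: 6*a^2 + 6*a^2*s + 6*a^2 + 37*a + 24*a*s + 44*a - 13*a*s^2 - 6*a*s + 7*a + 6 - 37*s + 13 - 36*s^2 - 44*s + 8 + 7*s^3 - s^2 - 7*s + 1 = a^2*(6*s + 12) + a*(-13*s^2 + 18*s + 88) + 7*s^3 - 37*s^2 - 88*s + 28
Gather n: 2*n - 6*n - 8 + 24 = 16 - 4*n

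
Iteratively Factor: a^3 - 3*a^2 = (a - 3)*(a^2) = a*(a - 3)*(a)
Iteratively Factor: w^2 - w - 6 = (w + 2)*(w - 3)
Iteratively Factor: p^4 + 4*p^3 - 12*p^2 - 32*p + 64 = (p + 4)*(p^3 - 12*p + 16) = (p - 2)*(p + 4)*(p^2 + 2*p - 8) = (p - 2)*(p + 4)^2*(p - 2)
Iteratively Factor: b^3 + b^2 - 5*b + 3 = (b - 1)*(b^2 + 2*b - 3) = (b - 1)*(b + 3)*(b - 1)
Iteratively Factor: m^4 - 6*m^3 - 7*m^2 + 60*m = (m)*(m^3 - 6*m^2 - 7*m + 60) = m*(m - 4)*(m^2 - 2*m - 15) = m*(m - 4)*(m + 3)*(m - 5)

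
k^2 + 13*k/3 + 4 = (k + 4/3)*(k + 3)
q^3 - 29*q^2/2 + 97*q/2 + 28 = (q - 8)*(q - 7)*(q + 1/2)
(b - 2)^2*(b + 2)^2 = b^4 - 8*b^2 + 16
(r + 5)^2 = r^2 + 10*r + 25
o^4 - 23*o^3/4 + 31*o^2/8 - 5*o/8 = o*(o - 5)*(o - 1/2)*(o - 1/4)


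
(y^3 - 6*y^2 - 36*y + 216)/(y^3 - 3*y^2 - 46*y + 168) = (y^2 - 36)/(y^2 + 3*y - 28)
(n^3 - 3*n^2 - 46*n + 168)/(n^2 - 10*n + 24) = n + 7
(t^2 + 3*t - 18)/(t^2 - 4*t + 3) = (t + 6)/(t - 1)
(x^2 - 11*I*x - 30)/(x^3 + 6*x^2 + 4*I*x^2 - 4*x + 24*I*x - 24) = (x^2 - 11*I*x - 30)/(x^3 + x^2*(6 + 4*I) + x*(-4 + 24*I) - 24)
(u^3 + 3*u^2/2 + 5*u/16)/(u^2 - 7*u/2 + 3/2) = u*(16*u^2 + 24*u + 5)/(8*(2*u^2 - 7*u + 3))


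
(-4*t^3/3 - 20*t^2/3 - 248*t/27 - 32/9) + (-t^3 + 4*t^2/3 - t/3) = -7*t^3/3 - 16*t^2/3 - 257*t/27 - 32/9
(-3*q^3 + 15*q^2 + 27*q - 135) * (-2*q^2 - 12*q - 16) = 6*q^5 + 6*q^4 - 186*q^3 - 294*q^2 + 1188*q + 2160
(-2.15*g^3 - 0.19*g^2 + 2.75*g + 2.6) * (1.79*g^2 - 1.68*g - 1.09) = -3.8485*g^5 + 3.2719*g^4 + 7.5852*g^3 + 0.241099999999999*g^2 - 7.3655*g - 2.834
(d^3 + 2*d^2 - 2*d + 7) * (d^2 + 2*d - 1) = d^5 + 4*d^4 + d^3 + d^2 + 16*d - 7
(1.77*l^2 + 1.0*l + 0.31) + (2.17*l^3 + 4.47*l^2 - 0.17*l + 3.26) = 2.17*l^3 + 6.24*l^2 + 0.83*l + 3.57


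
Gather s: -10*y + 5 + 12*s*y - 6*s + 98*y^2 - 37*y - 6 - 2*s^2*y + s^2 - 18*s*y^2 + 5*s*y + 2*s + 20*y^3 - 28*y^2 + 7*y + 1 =s^2*(1 - 2*y) + s*(-18*y^2 + 17*y - 4) + 20*y^3 + 70*y^2 - 40*y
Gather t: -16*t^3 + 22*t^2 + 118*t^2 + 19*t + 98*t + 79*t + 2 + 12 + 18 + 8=-16*t^3 + 140*t^2 + 196*t + 40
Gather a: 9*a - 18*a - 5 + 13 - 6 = 2 - 9*a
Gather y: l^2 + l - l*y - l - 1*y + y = l^2 - l*y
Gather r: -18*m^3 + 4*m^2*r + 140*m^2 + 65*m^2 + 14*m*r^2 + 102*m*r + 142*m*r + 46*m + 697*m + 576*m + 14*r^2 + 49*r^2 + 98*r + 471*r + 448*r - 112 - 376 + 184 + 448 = -18*m^3 + 205*m^2 + 1319*m + r^2*(14*m + 63) + r*(4*m^2 + 244*m + 1017) + 144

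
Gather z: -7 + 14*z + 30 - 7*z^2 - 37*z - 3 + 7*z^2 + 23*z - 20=0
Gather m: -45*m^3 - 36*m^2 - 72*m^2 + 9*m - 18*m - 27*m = -45*m^3 - 108*m^2 - 36*m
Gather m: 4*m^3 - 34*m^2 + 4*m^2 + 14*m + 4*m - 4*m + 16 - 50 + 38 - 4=4*m^3 - 30*m^2 + 14*m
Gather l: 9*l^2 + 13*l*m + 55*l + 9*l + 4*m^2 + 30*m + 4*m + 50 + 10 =9*l^2 + l*(13*m + 64) + 4*m^2 + 34*m + 60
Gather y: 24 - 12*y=24 - 12*y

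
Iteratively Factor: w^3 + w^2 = (w)*(w^2 + w) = w*(w + 1)*(w)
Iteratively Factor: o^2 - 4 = (o + 2)*(o - 2)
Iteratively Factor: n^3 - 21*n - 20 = (n - 5)*(n^2 + 5*n + 4) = (n - 5)*(n + 4)*(n + 1)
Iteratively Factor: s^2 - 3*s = (s - 3)*(s)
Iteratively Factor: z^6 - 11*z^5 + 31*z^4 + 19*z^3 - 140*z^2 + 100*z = (z - 2)*(z^5 - 9*z^4 + 13*z^3 + 45*z^2 - 50*z) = (z - 2)*(z - 1)*(z^4 - 8*z^3 + 5*z^2 + 50*z) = (z - 5)*(z - 2)*(z - 1)*(z^3 - 3*z^2 - 10*z) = (z - 5)^2*(z - 2)*(z - 1)*(z^2 + 2*z) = z*(z - 5)^2*(z - 2)*(z - 1)*(z + 2)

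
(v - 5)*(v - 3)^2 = v^3 - 11*v^2 + 39*v - 45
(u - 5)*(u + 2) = u^2 - 3*u - 10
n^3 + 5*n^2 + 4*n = n*(n + 1)*(n + 4)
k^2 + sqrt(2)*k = k*(k + sqrt(2))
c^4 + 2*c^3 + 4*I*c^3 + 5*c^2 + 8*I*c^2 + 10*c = c*(c + 2)*(c - I)*(c + 5*I)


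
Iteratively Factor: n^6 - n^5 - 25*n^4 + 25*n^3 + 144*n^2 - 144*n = (n + 4)*(n^5 - 5*n^4 - 5*n^3 + 45*n^2 - 36*n) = n*(n + 4)*(n^4 - 5*n^3 - 5*n^2 + 45*n - 36) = n*(n + 3)*(n + 4)*(n^3 - 8*n^2 + 19*n - 12) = n*(n - 3)*(n + 3)*(n + 4)*(n^2 - 5*n + 4) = n*(n - 3)*(n - 1)*(n + 3)*(n + 4)*(n - 4)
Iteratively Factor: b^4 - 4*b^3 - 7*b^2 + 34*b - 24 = (b - 2)*(b^3 - 2*b^2 - 11*b + 12) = (b - 2)*(b + 3)*(b^2 - 5*b + 4) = (b - 2)*(b - 1)*(b + 3)*(b - 4)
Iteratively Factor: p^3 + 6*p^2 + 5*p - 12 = (p + 4)*(p^2 + 2*p - 3) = (p + 3)*(p + 4)*(p - 1)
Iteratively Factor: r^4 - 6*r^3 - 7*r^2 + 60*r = (r - 4)*(r^3 - 2*r^2 - 15*r) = r*(r - 4)*(r^2 - 2*r - 15) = r*(r - 5)*(r - 4)*(r + 3)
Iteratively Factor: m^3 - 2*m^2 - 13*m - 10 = (m + 2)*(m^2 - 4*m - 5) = (m + 1)*(m + 2)*(m - 5)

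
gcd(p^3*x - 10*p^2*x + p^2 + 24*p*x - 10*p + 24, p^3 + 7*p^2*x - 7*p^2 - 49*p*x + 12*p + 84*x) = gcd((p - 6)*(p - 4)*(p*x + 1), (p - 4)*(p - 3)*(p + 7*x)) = p - 4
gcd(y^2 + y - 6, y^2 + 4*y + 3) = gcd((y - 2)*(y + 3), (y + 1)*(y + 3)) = y + 3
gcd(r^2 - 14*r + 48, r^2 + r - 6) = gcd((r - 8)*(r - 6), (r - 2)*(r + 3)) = 1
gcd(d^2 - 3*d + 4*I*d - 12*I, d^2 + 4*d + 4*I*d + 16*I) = d + 4*I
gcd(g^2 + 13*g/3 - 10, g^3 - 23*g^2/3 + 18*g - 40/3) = g - 5/3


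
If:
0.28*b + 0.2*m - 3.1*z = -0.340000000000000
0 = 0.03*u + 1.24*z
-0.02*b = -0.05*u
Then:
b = -103.333333333333*z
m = 160.166666666667*z - 1.7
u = -41.3333333333333*z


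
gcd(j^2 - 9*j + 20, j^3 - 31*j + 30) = j - 5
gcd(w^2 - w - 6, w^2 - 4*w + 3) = w - 3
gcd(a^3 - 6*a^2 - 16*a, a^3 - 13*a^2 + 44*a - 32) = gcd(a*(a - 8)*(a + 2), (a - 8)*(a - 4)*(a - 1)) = a - 8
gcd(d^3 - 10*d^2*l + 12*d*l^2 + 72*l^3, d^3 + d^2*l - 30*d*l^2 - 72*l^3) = d - 6*l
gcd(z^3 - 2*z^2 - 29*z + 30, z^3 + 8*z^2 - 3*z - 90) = z + 5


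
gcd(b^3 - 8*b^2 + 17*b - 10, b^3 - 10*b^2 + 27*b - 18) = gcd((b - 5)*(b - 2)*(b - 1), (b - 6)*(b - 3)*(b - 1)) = b - 1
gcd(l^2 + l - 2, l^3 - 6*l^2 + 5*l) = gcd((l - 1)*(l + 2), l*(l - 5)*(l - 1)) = l - 1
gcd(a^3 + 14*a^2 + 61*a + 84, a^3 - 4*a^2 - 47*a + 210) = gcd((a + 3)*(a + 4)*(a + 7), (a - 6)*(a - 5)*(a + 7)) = a + 7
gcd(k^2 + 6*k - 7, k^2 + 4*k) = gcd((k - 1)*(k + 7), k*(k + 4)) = 1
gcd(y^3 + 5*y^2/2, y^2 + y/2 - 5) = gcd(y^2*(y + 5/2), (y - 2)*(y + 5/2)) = y + 5/2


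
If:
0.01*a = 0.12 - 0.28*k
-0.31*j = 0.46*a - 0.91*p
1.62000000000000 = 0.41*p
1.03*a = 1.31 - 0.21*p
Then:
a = 0.47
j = 10.91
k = 0.41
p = 3.95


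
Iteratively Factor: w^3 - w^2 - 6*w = (w + 2)*(w^2 - 3*w) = w*(w + 2)*(w - 3)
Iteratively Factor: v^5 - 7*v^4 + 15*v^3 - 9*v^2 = (v - 1)*(v^4 - 6*v^3 + 9*v^2) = v*(v - 1)*(v^3 - 6*v^2 + 9*v) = v*(v - 3)*(v - 1)*(v^2 - 3*v) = v^2*(v - 3)*(v - 1)*(v - 3)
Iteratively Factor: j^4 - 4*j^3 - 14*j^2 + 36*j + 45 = (j - 5)*(j^3 + j^2 - 9*j - 9) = (j - 5)*(j - 3)*(j^2 + 4*j + 3) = (j - 5)*(j - 3)*(j + 3)*(j + 1)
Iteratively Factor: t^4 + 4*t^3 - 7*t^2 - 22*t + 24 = (t - 2)*(t^3 + 6*t^2 + 5*t - 12) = (t - 2)*(t + 4)*(t^2 + 2*t - 3) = (t - 2)*(t + 3)*(t + 4)*(t - 1)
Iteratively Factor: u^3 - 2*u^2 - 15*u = (u - 5)*(u^2 + 3*u) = u*(u - 5)*(u + 3)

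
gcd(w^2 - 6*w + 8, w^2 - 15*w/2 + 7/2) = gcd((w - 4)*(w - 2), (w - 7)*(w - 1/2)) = 1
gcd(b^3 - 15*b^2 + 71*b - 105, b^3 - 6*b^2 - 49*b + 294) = b - 7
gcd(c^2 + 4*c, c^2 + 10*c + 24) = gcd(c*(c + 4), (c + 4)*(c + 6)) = c + 4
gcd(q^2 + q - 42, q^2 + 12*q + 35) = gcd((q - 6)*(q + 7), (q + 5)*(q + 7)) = q + 7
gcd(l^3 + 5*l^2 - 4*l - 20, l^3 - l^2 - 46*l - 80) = l^2 + 7*l + 10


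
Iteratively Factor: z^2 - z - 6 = (z + 2)*(z - 3)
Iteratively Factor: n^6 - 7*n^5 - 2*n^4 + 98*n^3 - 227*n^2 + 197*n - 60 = (n - 5)*(n^5 - 2*n^4 - 12*n^3 + 38*n^2 - 37*n + 12) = (n - 5)*(n - 1)*(n^4 - n^3 - 13*n^2 + 25*n - 12) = (n - 5)*(n - 1)*(n + 4)*(n^3 - 5*n^2 + 7*n - 3) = (n - 5)*(n - 1)^2*(n + 4)*(n^2 - 4*n + 3) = (n - 5)*(n - 1)^3*(n + 4)*(n - 3)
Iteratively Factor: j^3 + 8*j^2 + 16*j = (j + 4)*(j^2 + 4*j) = (j + 4)^2*(j)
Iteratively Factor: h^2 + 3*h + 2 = (h + 1)*(h + 2)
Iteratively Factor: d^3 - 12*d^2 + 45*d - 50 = (d - 5)*(d^2 - 7*d + 10) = (d - 5)*(d - 2)*(d - 5)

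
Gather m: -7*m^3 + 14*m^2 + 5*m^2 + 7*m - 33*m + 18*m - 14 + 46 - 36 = -7*m^3 + 19*m^2 - 8*m - 4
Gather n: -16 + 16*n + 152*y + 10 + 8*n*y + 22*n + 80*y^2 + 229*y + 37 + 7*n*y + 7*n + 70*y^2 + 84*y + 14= n*(15*y + 45) + 150*y^2 + 465*y + 45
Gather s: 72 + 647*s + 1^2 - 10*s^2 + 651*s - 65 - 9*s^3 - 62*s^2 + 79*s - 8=-9*s^3 - 72*s^2 + 1377*s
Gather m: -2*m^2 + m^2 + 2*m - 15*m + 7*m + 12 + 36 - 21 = -m^2 - 6*m + 27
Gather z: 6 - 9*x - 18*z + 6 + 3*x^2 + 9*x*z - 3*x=3*x^2 - 12*x + z*(9*x - 18) + 12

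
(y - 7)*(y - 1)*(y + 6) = y^3 - 2*y^2 - 41*y + 42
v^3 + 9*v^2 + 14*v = v*(v + 2)*(v + 7)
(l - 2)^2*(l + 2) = l^3 - 2*l^2 - 4*l + 8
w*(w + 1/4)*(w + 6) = w^3 + 25*w^2/4 + 3*w/2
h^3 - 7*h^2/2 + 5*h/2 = h*(h - 5/2)*(h - 1)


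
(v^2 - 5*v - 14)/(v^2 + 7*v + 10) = (v - 7)/(v + 5)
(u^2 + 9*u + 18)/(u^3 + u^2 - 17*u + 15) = (u^2 + 9*u + 18)/(u^3 + u^2 - 17*u + 15)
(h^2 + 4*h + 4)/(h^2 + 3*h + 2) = (h + 2)/(h + 1)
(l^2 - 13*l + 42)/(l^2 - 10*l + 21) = (l - 6)/(l - 3)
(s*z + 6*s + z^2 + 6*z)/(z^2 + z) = (s*z + 6*s + z^2 + 6*z)/(z*(z + 1))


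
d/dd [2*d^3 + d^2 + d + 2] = 6*d^2 + 2*d + 1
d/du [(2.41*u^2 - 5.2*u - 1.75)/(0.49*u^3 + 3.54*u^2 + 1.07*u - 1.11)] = (-1.1809*u^4 + 5.096*u^3 + 23.5592*u^2 + 7.0398*u + 7.6445)/(0.2401*u^6 + 3.4692*u^5 + 13.5802*u^4 + 6.4878*u^3 - 6.7139*u^2 - 2.3754*u + 1.2321)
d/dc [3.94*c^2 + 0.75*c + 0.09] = 7.88*c + 0.75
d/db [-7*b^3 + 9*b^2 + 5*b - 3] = -21*b^2 + 18*b + 5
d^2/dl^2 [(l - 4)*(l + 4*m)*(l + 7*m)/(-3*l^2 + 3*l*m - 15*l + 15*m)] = 2*(-(l - 4)*(l + 4*m)*(l + 7*m)*(2*l - m + 5)^2 + (-3*l - 11*m + 4)*(l^2 - l*m + 5*l - 5*m)^2 + (l^2 - l*m + 5*l - 5*m)*((l - 4)*(l + 4*m)*(l + 7*m) + (l - 4)*(l + 4*m)*(2*l - m + 5) + (l - 4)*(l + 7*m)*(2*l - m + 5) + (l + 4*m)*(l + 7*m)*(2*l - m + 5)))/(3*(l^2 - l*m + 5*l - 5*m)^3)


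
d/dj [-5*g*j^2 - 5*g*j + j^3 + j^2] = -10*g*j - 5*g + 3*j^2 + 2*j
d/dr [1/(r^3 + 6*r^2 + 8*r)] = (-3*r^2 - 12*r - 8)/(r^2*(r^2 + 6*r + 8)^2)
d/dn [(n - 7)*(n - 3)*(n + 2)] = 3*n^2 - 16*n + 1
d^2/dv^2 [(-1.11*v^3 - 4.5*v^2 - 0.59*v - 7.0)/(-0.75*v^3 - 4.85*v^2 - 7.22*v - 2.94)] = (-3.01275000000001*v^6 - 34.07265*v^5 - 115.44885*v^4 + 58.7689179999998*v^3 + 956.141088*v^2 + 1385.193516*v + 582.916376)/(0.421875*v^9 + 8.184375*v^8 + 65.109375*v^7 + 276.621875*v^6 + 690.95175*v^5 + 1061.45727*v^4 + 1013.515028*v^3 + 585.536868*v^2 + 187.220376*v + 25.412184)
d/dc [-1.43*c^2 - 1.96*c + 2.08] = -2.86*c - 1.96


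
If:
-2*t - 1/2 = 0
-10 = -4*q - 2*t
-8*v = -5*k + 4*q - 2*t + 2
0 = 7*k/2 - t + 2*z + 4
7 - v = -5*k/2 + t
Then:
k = -71/15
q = 21/8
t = -1/4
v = -55/12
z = 739/120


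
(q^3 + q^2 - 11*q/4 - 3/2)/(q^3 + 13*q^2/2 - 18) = (q + 1/2)/(q + 6)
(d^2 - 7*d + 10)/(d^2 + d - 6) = (d - 5)/(d + 3)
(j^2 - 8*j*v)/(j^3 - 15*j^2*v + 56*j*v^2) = 1/(j - 7*v)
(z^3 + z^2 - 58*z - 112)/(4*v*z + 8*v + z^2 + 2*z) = (z^2 - z - 56)/(4*v + z)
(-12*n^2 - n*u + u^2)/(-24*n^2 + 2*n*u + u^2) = (3*n + u)/(6*n + u)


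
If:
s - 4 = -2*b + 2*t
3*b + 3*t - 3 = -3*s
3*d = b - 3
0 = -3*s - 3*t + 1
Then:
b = 2/3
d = -7/9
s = 10/9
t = -7/9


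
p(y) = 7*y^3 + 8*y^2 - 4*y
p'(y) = 21*y^2 + 16*y - 4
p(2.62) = 170.33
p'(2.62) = 182.07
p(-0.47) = 2.92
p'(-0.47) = -6.88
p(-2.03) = -17.47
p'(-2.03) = 50.06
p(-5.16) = -728.07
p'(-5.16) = 472.58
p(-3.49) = -186.16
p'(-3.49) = 195.94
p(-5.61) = -961.69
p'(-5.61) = 567.15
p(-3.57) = -202.26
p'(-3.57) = 206.52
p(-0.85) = 4.88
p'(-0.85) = -2.43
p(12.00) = 13200.00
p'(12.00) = 3212.00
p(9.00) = 5715.00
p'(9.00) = 1841.00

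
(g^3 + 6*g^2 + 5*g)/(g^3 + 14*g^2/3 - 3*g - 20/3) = 3*g/(3*g - 4)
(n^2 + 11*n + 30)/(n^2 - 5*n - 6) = (n^2 + 11*n + 30)/(n^2 - 5*n - 6)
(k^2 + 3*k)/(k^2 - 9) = k/(k - 3)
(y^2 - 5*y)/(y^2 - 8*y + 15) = y/(y - 3)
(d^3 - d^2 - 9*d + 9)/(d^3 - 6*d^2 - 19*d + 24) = (d - 3)/(d - 8)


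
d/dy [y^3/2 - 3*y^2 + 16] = 3*y*(y - 4)/2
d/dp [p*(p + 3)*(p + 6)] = 3*p^2 + 18*p + 18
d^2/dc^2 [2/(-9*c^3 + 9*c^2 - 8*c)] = 4*(9*c*(3*c - 1)*(9*c^2 - 9*c + 8) - (27*c^2 - 18*c + 8)^2)/(c^3*(9*c^2 - 9*c + 8)^3)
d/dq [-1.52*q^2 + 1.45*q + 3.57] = 1.45 - 3.04*q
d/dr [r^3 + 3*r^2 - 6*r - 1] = 3*r^2 + 6*r - 6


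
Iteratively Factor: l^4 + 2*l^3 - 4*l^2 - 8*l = (l)*(l^3 + 2*l^2 - 4*l - 8) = l*(l + 2)*(l^2 - 4) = l*(l - 2)*(l + 2)*(l + 2)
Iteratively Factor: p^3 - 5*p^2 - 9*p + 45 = (p + 3)*(p^2 - 8*p + 15) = (p - 5)*(p + 3)*(p - 3)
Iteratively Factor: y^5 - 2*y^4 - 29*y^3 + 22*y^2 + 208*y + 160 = (y - 5)*(y^4 + 3*y^3 - 14*y^2 - 48*y - 32) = (y - 5)*(y + 1)*(y^3 + 2*y^2 - 16*y - 32) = (y - 5)*(y - 4)*(y + 1)*(y^2 + 6*y + 8) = (y - 5)*(y - 4)*(y + 1)*(y + 2)*(y + 4)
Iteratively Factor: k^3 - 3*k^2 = (k - 3)*(k^2) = k*(k - 3)*(k)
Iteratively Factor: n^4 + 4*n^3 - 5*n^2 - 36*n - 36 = (n + 2)*(n^3 + 2*n^2 - 9*n - 18) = (n + 2)*(n + 3)*(n^2 - n - 6) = (n - 3)*(n + 2)*(n + 3)*(n + 2)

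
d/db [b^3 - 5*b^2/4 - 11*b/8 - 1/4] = 3*b^2 - 5*b/2 - 11/8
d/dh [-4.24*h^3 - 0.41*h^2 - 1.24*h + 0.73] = -12.72*h^2 - 0.82*h - 1.24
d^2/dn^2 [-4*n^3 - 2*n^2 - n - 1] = -24*n - 4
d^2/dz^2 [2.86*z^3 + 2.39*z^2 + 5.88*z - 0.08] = 17.16*z + 4.78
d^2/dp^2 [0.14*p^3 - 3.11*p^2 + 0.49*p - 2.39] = 0.84*p - 6.22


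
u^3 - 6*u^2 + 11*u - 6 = (u - 3)*(u - 2)*(u - 1)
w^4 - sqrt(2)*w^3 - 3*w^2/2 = w^2*(w - 3*sqrt(2)/2)*(w + sqrt(2)/2)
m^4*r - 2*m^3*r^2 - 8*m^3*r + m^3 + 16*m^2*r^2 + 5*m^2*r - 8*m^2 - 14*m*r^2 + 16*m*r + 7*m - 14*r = (m - 7)*(m - 1)*(m - 2*r)*(m*r + 1)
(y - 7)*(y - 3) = y^2 - 10*y + 21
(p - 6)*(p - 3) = p^2 - 9*p + 18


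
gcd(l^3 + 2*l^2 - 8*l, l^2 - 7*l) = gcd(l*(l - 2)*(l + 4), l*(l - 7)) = l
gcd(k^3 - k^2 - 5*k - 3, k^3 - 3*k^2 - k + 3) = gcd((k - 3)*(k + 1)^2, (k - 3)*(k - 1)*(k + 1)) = k^2 - 2*k - 3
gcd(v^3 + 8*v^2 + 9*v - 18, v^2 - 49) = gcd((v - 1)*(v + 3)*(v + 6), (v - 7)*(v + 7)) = 1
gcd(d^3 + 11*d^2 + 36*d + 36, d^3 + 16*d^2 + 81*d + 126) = d^2 + 9*d + 18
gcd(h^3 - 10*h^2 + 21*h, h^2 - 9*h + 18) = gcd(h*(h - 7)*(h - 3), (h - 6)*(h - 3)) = h - 3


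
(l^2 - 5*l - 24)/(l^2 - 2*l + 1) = (l^2 - 5*l - 24)/(l^2 - 2*l + 1)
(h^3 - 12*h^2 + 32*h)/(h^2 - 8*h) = h - 4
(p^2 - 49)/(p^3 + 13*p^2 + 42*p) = (p - 7)/(p*(p + 6))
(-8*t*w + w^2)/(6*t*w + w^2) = (-8*t + w)/(6*t + w)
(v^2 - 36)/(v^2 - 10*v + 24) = (v + 6)/(v - 4)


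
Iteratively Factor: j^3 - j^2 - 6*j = (j + 2)*(j^2 - 3*j) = j*(j + 2)*(j - 3)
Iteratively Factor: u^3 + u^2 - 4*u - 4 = (u - 2)*(u^2 + 3*u + 2) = (u - 2)*(u + 1)*(u + 2)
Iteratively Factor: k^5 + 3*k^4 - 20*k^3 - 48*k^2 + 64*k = (k - 1)*(k^4 + 4*k^3 - 16*k^2 - 64*k) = k*(k - 1)*(k^3 + 4*k^2 - 16*k - 64) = k*(k - 1)*(k + 4)*(k^2 - 16) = k*(k - 4)*(k - 1)*(k + 4)*(k + 4)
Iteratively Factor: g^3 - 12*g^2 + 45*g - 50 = (g - 5)*(g^2 - 7*g + 10) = (g - 5)*(g - 2)*(g - 5)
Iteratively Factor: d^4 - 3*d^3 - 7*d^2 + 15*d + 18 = (d + 2)*(d^3 - 5*d^2 + 3*d + 9) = (d - 3)*(d + 2)*(d^2 - 2*d - 3) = (d - 3)*(d + 1)*(d + 2)*(d - 3)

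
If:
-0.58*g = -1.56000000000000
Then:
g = 2.69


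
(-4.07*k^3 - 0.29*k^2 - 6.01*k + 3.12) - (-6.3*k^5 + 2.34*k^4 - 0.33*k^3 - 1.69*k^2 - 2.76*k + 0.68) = 6.3*k^5 - 2.34*k^4 - 3.74*k^3 + 1.4*k^2 - 3.25*k + 2.44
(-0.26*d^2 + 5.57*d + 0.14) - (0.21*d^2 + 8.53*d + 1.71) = -0.47*d^2 - 2.96*d - 1.57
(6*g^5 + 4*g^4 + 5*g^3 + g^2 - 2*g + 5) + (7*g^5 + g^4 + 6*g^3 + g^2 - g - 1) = 13*g^5 + 5*g^4 + 11*g^3 + 2*g^2 - 3*g + 4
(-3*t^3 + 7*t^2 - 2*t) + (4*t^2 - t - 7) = -3*t^3 + 11*t^2 - 3*t - 7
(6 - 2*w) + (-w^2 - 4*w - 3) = -w^2 - 6*w + 3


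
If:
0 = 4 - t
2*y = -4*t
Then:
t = 4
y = -8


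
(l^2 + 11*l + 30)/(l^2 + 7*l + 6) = (l + 5)/(l + 1)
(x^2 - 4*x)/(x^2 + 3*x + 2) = x*(x - 4)/(x^2 + 3*x + 2)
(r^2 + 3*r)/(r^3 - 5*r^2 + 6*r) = (r + 3)/(r^2 - 5*r + 6)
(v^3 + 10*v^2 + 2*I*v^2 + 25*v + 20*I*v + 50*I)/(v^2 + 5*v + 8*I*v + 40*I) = (v^2 + v*(5 + 2*I) + 10*I)/(v + 8*I)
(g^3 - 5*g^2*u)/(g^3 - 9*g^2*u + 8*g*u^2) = g*(g - 5*u)/(g^2 - 9*g*u + 8*u^2)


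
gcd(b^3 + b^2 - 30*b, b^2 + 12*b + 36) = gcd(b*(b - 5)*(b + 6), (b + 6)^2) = b + 6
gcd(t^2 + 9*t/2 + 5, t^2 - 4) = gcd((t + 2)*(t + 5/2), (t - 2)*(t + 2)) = t + 2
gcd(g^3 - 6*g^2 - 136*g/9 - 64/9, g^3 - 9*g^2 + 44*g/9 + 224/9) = g^2 - 20*g/3 - 32/3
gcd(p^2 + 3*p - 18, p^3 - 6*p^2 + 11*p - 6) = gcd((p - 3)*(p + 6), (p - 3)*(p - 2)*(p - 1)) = p - 3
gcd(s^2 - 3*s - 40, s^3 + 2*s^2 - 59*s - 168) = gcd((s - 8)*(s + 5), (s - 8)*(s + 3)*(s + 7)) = s - 8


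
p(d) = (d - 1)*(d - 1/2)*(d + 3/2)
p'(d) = (d - 1)*(d - 1/2) + (d - 1)*(d + 3/2) + (d - 1/2)*(d + 3/2) = 3*d^2 - 7/4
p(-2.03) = -4.06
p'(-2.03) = 10.61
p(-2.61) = -12.46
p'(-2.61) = 18.69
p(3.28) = 30.30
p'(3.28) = 30.53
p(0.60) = -0.08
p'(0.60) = -0.67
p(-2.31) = -7.53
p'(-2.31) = 14.26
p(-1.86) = -2.43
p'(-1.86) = 8.63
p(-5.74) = -178.32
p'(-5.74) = 97.09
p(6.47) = 260.27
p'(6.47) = 123.83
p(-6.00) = -204.75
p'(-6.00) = 106.25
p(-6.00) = -204.75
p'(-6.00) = 106.25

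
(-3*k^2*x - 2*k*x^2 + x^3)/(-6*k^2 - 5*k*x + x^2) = x*(-3*k + x)/(-6*k + x)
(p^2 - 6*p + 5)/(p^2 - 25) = (p - 1)/(p + 5)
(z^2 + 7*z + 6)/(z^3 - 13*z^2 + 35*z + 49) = (z + 6)/(z^2 - 14*z + 49)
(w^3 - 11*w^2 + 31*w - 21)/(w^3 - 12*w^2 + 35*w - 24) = (w - 7)/(w - 8)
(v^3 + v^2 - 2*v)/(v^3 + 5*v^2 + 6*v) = (v - 1)/(v + 3)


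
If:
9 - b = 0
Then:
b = 9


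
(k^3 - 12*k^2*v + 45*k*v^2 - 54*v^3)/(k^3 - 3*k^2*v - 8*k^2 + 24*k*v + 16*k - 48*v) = (k^2 - 9*k*v + 18*v^2)/(k^2 - 8*k + 16)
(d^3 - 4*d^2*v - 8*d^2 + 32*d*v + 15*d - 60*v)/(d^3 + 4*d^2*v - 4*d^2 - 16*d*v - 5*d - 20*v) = (d^2 - 4*d*v - 3*d + 12*v)/(d^2 + 4*d*v + d + 4*v)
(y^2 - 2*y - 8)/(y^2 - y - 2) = (-y^2 + 2*y + 8)/(-y^2 + y + 2)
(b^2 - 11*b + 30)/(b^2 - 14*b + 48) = (b - 5)/(b - 8)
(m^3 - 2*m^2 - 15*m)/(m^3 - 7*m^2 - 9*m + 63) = m*(m - 5)/(m^2 - 10*m + 21)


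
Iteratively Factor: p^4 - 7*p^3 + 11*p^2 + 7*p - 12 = (p - 4)*(p^3 - 3*p^2 - p + 3) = (p - 4)*(p - 1)*(p^2 - 2*p - 3) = (p - 4)*(p - 3)*(p - 1)*(p + 1)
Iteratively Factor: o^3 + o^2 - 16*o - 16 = (o - 4)*(o^2 + 5*o + 4) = (o - 4)*(o + 4)*(o + 1)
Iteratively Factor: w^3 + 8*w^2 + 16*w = (w)*(w^2 + 8*w + 16) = w*(w + 4)*(w + 4)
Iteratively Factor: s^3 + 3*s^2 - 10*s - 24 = (s - 3)*(s^2 + 6*s + 8) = (s - 3)*(s + 4)*(s + 2)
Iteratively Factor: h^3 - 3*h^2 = (h)*(h^2 - 3*h) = h*(h - 3)*(h)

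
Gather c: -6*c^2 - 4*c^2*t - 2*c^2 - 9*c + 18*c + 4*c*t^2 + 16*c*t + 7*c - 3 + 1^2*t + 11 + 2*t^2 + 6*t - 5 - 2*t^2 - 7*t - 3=c^2*(-4*t - 8) + c*(4*t^2 + 16*t + 16)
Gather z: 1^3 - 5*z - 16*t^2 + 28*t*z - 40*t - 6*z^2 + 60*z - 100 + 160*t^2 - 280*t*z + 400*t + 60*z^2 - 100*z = 144*t^2 + 360*t + 54*z^2 + z*(-252*t - 45) - 99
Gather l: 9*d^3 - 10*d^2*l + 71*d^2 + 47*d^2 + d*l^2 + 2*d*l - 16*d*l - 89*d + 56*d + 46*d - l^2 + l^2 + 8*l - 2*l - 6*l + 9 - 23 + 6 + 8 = 9*d^3 + 118*d^2 + d*l^2 + 13*d + l*(-10*d^2 - 14*d)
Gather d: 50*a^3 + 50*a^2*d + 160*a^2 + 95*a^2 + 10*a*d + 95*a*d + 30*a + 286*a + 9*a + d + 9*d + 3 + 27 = 50*a^3 + 255*a^2 + 325*a + d*(50*a^2 + 105*a + 10) + 30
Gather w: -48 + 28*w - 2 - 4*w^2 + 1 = -4*w^2 + 28*w - 49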